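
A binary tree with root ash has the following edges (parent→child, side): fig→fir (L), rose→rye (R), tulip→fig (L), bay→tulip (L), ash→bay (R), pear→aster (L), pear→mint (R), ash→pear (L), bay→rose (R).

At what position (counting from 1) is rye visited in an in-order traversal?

In-order visits the left subtree, then the node, then the right subtree.
At ash: go left to pear.
  At pear: go left to aster.
    aster is a leaf — visit aster.
  Visit pear.
  At pear: go right to mint.
    mint is a leaf — visit mint.
Visit ash.
At ash: go right to bay.
  At bay: go left to tulip.
    At tulip: go left to fig.
      At fig: go left to fir.
        fir is a leaf — visit fir.
      Visit fig.
      At fig: no right child.
    Visit tulip.
    At tulip: no right child.
  Visit bay.
  At bay: go right to rose.
    At rose: no left child.
    Visit rose.
    At rose: go right to rye.
      rye is a leaf — visit rye.
Full in-order sequence: aster, pear, mint, ash, fir, fig, tulip, bay, rose, rye.

10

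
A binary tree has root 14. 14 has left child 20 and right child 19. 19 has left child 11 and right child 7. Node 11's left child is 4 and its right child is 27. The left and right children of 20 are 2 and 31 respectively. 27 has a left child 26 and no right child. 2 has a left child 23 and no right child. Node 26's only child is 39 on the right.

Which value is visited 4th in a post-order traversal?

20

Post-order visits the left subtree, then the right subtree, then the node.
At 14: go left to 20.
  At 20: go left to 2.
    At 2: go left to 23.
      23 is a leaf — visit 23.
    At 2: no right child.
    Visit 2.
  At 20: go right to 31.
    31 is a leaf — visit 31.
  Visit 20.
At 14: go right to 19.
  At 19: go left to 11.
    At 11: go left to 4.
      4 is a leaf — visit 4.
    At 11: go right to 27.
      At 27: go left to 26.
        At 26: no left child.
        At 26: go right to 39.
          39 is a leaf — visit 39.
        Visit 26.
      At 27: no right child.
      Visit 27.
    Visit 11.
  At 19: go right to 7.
    7 is a leaf — visit 7.
  Visit 19.
Visit 14.
Full post-order sequence: 23, 2, 31, 20, 4, 39, 26, 27, 11, 7, 19, 14.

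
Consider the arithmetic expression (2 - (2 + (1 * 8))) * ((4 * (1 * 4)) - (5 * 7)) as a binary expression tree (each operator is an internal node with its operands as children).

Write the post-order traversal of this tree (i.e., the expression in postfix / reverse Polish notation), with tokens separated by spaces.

Post-order on an expression tree gives postfix notation: for each operator, emit left operand, right operand, then the operator.

2 2 1 8 * + - 4 1 4 * * 5 7 * - *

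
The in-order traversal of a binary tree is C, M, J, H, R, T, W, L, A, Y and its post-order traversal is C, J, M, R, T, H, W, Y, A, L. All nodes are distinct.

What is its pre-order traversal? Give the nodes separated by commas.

The last element of post-order is the root; it splits in-order into left and right subtrees.
Root L: left subtree has 7 nodes {C, M, J, H, R, T, W}, right has 2 {A, Y}.
  Root W: left subtree has 6 nodes {C, M, J, H, R, T}, right has 0 { }.
    Root H: left subtree has 3 nodes {C, M, J}, right has 2 {R, T}.
      Root M: left subtree has 1 node {C}, right has 1 {J}.
      Root T: left subtree has 1 node {R}, right has 0 { }.
  Root A: left subtree has 0 nodes { }, right has 1 {Y}.

L, W, H, M, C, J, T, R, A, Y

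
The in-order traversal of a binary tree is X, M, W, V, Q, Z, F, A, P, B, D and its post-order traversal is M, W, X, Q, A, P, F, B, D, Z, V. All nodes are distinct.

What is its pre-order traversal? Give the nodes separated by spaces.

The last element of post-order is the root; it splits in-order into left and right subtrees.
Root V: left subtree has 3 nodes {X, M, W}, right has 7 {Q, Z, F, A, P, B, D}.
  Root X: left subtree has 0 nodes { }, right has 2 {M, W}.
    Root W: left subtree has 1 node {M}, right has 0 { }.
  Root Z: left subtree has 1 node {Q}, right has 5 {F, A, P, B, D}.
    Root D: left subtree has 4 nodes {F, A, P, B}, right has 0 { }.
      Root B: left subtree has 3 nodes {F, A, P}, right has 0 { }.
        Root F: left subtree has 0 nodes { }, right has 2 {A, P}.
          Root P: left subtree has 1 node {A}, right has 0 { }.

V X W M Z Q D B F P A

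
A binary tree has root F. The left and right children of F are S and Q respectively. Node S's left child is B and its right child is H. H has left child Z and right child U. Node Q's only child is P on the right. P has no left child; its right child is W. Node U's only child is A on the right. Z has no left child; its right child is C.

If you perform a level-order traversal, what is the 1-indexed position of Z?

Level-order visits nodes level by level from the root, left to right within each level.
Level 0: F
Level 1: S, Q
Level 2: B, H, P
Level 3: Z, U, W
Level 4: C, A
Full level-order sequence: F, S, Q, B, H, P, Z, U, W, C, A.

7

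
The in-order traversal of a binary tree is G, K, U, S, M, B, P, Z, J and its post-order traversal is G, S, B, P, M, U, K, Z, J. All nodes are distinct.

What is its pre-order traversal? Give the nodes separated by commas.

J, Z, K, G, U, M, S, P, B

The last element of post-order is the root; it splits in-order into left and right subtrees.
Root J: left subtree has 8 nodes {G, K, U, S, M, B, P, Z}, right has 0 { }.
  Root Z: left subtree has 7 nodes {G, K, U, S, M, B, P}, right has 0 { }.
    Root K: left subtree has 1 node {G}, right has 5 {U, S, M, B, P}.
      Root U: left subtree has 0 nodes { }, right has 4 {S, M, B, P}.
        Root M: left subtree has 1 node {S}, right has 2 {B, P}.
          Root P: left subtree has 1 node {B}, right has 0 { }.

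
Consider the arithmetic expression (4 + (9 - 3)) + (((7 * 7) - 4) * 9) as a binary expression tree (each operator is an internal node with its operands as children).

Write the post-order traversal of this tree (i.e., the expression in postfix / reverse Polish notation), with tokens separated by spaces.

Post-order on an expression tree gives postfix notation: for each operator, emit left operand, right operand, then the operator.

4 9 3 - + 7 7 * 4 - 9 * +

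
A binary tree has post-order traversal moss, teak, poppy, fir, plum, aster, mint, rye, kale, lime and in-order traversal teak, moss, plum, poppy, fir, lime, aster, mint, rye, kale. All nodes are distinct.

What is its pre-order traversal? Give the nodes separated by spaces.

lime plum teak moss fir poppy kale rye mint aster

The last element of post-order is the root; it splits in-order into left and right subtrees.
Root lime: left subtree has 5 nodes {teak, moss, plum, poppy, fir}, right has 4 {aster, mint, rye, kale}.
  Root plum: left subtree has 2 nodes {teak, moss}, right has 2 {poppy, fir}.
    Root teak: left subtree has 0 nodes { }, right has 1 {moss}.
    Root fir: left subtree has 1 node {poppy}, right has 0 { }.
  Root kale: left subtree has 3 nodes {aster, mint, rye}, right has 0 { }.
    Root rye: left subtree has 2 nodes {aster, mint}, right has 0 { }.
      Root mint: left subtree has 1 node {aster}, right has 0 { }.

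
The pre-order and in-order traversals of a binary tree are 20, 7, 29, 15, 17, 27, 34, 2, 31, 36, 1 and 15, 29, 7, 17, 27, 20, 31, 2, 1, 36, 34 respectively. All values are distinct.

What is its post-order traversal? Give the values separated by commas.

The first element of pre-order is the root; it splits in-order into left and right subtrees.
Root 20: left subtree has 5 nodes {15, 29, 7, 17, 27}, right has 5 {31, 2, 1, 36, 34}.
  Root 7: left subtree has 2 nodes {15, 29}, right has 2 {17, 27}.
    Root 29: left subtree has 1 node {15}, right has 0 { }.
    Root 17: left subtree has 0 nodes { }, right has 1 {27}.
  Root 34: left subtree has 4 nodes {31, 2, 1, 36}, right has 0 { }.
    Root 2: left subtree has 1 node {31}, right has 2 {1, 36}.
      Root 36: left subtree has 1 node {1}, right has 0 { }.

15, 29, 27, 17, 7, 31, 1, 36, 2, 34, 20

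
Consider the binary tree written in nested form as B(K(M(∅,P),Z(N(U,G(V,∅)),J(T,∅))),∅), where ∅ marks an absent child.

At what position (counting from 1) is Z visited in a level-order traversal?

Level-order visits nodes level by level from the root, left to right within each level.
Level 0: B
Level 1: K
Level 2: M, Z
Level 3: P, N, J
Level 4: U, G, T
Level 5: V
Full level-order sequence: B, K, M, Z, P, N, J, U, G, T, V.

4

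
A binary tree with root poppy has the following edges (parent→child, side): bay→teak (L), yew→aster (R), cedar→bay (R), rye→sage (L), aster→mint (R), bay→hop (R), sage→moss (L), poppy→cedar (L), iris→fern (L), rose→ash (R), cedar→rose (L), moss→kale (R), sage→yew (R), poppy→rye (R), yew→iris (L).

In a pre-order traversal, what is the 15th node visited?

aster

Pre-order visits the node, then its left subtree, then its right subtree.
Visit poppy.
At poppy: go left to cedar.
  Visit cedar.
  At cedar: go left to rose.
    Visit rose.
    At rose: no left child.
    At rose: go right to ash.
      ash is a leaf — visit ash.
  At cedar: go right to bay.
    Visit bay.
    At bay: go left to teak.
      teak is a leaf — visit teak.
    At bay: go right to hop.
      hop is a leaf — visit hop.
At poppy: go right to rye.
  Visit rye.
  At rye: go left to sage.
    Visit sage.
    At sage: go left to moss.
      Visit moss.
      At moss: no left child.
      At moss: go right to kale.
        kale is a leaf — visit kale.
    At sage: go right to yew.
      Visit yew.
      At yew: go left to iris.
        Visit iris.
        At iris: go left to fern.
          fern is a leaf — visit fern.
        At iris: no right child.
      At yew: go right to aster.
        Visit aster.
        At aster: no left child.
        At aster: go right to mint.
          mint is a leaf — visit mint.
  At rye: no right child.
Full pre-order sequence: poppy, cedar, rose, ash, bay, teak, hop, rye, sage, moss, kale, yew, iris, fern, aster, mint.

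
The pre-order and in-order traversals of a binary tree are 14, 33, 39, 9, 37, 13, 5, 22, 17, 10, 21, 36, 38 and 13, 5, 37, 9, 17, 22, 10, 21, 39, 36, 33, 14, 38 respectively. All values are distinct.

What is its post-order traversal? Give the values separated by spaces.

5 13 37 17 21 10 22 9 36 39 33 38 14

The first element of pre-order is the root; it splits in-order into left and right subtrees.
Root 14: left subtree has 11 nodes {13, 5, 37, 9, 17, 22, 10, 21, 39, 36, 33}, right has 1 {38}.
  Root 33: left subtree has 10 nodes {13, 5, 37, 9, 17, 22, 10, 21, 39, 36}, right has 0 { }.
    Root 39: left subtree has 8 nodes {13, 5, 37, 9, 17, 22, 10, 21}, right has 1 {36}.
      Root 9: left subtree has 3 nodes {13, 5, 37}, right has 4 {17, 22, 10, 21}.
        Root 37: left subtree has 2 nodes {13, 5}, right has 0 { }.
          Root 13: left subtree has 0 nodes { }, right has 1 {5}.
        Root 22: left subtree has 1 node {17}, right has 2 {10, 21}.
          Root 10: left subtree has 0 nodes { }, right has 1 {21}.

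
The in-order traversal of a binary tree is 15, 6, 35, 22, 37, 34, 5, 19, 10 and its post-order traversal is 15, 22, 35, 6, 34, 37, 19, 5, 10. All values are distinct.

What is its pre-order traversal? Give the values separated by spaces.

The last element of post-order is the root; it splits in-order into left and right subtrees.
Root 10: left subtree has 8 nodes {15, 6, 35, 22, 37, 34, 5, 19}, right has 0 { }.
  Root 5: left subtree has 6 nodes {15, 6, 35, 22, 37, 34}, right has 1 {19}.
    Root 37: left subtree has 4 nodes {15, 6, 35, 22}, right has 1 {34}.
      Root 6: left subtree has 1 node {15}, right has 2 {35, 22}.
        Root 35: left subtree has 0 nodes { }, right has 1 {22}.

10 5 37 6 15 35 22 34 19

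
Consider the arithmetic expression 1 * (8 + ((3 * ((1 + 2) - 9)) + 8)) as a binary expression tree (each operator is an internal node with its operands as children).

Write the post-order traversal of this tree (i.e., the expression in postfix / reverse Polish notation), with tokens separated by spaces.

1 8 3 1 2 + 9 - * 8 + + *

Post-order on an expression tree gives postfix notation: for each operator, emit left operand, right operand, then the operator.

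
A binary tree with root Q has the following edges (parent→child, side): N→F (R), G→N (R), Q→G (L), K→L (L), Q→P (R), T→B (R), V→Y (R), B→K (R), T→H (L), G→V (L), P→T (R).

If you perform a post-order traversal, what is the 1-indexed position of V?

Post-order visits the left subtree, then the right subtree, then the node.
At Q: go left to G.
  At G: go left to V.
    At V: no left child.
    At V: go right to Y.
      Y is a leaf — visit Y.
    Visit V.
  At G: go right to N.
    At N: no left child.
    At N: go right to F.
      F is a leaf — visit F.
    Visit N.
  Visit G.
At Q: go right to P.
  At P: no left child.
  At P: go right to T.
    At T: go left to H.
      H is a leaf — visit H.
    At T: go right to B.
      At B: no left child.
      At B: go right to K.
        At K: go left to L.
          L is a leaf — visit L.
        At K: no right child.
        Visit K.
      Visit B.
    Visit T.
  Visit P.
Visit Q.
Full post-order sequence: Y, V, F, N, G, H, L, K, B, T, P, Q.

2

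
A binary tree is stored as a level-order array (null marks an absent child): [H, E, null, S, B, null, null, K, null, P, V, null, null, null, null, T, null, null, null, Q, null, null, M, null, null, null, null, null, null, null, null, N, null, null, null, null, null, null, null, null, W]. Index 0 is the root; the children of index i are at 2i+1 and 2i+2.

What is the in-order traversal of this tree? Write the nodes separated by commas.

N, T, K, S, E, Q, W, P, B, V, M, H

In-order visits the left subtree, then the node, then the right subtree.
At H: go left to E.
  At E: go left to S.
    At S: go left to K.
      At K: go left to T.
        At T: go left to N.
          N is a leaf — visit N.
        Visit T.
        At T: no right child.
      Visit K.
      At K: no right child.
    Visit S.
    At S: no right child.
  Visit E.
  At E: go right to B.
    At B: go left to P.
      At P: go left to Q.
        At Q: no left child.
        Visit Q.
        At Q: go right to W.
          W is a leaf — visit W.
      Visit P.
      At P: no right child.
    Visit B.
    At B: go right to V.
      At V: no left child.
      Visit V.
      At V: go right to M.
        M is a leaf — visit M.
Visit H.
At H: no right child.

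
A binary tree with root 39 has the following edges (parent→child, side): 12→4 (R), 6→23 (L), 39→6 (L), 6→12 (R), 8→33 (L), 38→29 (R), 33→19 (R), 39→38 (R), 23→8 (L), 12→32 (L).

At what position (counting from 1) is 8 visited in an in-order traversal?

In-order visits the left subtree, then the node, then the right subtree.
At 39: go left to 6.
  At 6: go left to 23.
    At 23: go left to 8.
      At 8: go left to 33.
        At 33: no left child.
        Visit 33.
        At 33: go right to 19.
          19 is a leaf — visit 19.
      Visit 8.
      At 8: no right child.
    Visit 23.
    At 23: no right child.
  Visit 6.
  At 6: go right to 12.
    At 12: go left to 32.
      32 is a leaf — visit 32.
    Visit 12.
    At 12: go right to 4.
      4 is a leaf — visit 4.
Visit 39.
At 39: go right to 38.
  At 38: no left child.
  Visit 38.
  At 38: go right to 29.
    29 is a leaf — visit 29.
Full in-order sequence: 33, 19, 8, 23, 6, 32, 12, 4, 39, 38, 29.

3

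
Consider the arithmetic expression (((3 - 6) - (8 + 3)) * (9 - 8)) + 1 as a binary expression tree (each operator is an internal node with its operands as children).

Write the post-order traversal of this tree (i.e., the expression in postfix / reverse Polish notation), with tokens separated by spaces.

Post-order on an expression tree gives postfix notation: for each operator, emit left operand, right operand, then the operator.

3 6 - 8 3 + - 9 8 - * 1 +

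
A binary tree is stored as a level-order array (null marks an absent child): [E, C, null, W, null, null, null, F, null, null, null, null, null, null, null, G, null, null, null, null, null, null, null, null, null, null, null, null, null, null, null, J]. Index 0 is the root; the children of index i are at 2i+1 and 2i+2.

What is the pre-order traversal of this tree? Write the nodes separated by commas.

E, C, W, F, G, J

Pre-order visits the node, then its left subtree, then its right subtree.
Visit E.
At E: go left to C.
  Visit C.
  At C: go left to W.
    Visit W.
    At W: go left to F.
      Visit F.
      At F: go left to G.
        Visit G.
        At G: go left to J.
          J is a leaf — visit J.
        At G: no right child.
      At F: no right child.
    At W: no right child.
  At C: no right child.
At E: no right child.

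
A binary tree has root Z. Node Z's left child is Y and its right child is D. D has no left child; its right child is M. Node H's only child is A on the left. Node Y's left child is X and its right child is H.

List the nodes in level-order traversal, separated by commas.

Level-order visits nodes level by level from the root, left to right within each level.
Level 0: Z
Level 1: Y, D
Level 2: X, H, M
Level 3: A

Z, Y, D, X, H, M, A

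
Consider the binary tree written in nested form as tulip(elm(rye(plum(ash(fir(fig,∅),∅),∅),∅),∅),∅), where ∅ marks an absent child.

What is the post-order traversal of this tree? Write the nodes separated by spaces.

Post-order visits the left subtree, then the right subtree, then the node.
At tulip: go left to elm.
  At elm: go left to rye.
    At rye: go left to plum.
      At plum: go left to ash.
        At ash: go left to fir.
          At fir: go left to fig.
            fig is a leaf — visit fig.
          At fir: no right child.
          Visit fir.
        At ash: no right child.
        Visit ash.
      At plum: no right child.
      Visit plum.
    At rye: no right child.
    Visit rye.
  At elm: no right child.
  Visit elm.
At tulip: no right child.
Visit tulip.

fig fir ash plum rye elm tulip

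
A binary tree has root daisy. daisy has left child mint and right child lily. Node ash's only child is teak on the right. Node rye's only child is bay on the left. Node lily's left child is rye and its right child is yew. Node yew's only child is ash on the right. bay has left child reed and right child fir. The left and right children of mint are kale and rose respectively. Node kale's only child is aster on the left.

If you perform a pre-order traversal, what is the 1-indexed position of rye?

Pre-order visits the node, then its left subtree, then its right subtree.
Visit daisy.
At daisy: go left to mint.
  Visit mint.
  At mint: go left to kale.
    Visit kale.
    At kale: go left to aster.
      aster is a leaf — visit aster.
    At kale: no right child.
  At mint: go right to rose.
    rose is a leaf — visit rose.
At daisy: go right to lily.
  Visit lily.
  At lily: go left to rye.
    Visit rye.
    At rye: go left to bay.
      Visit bay.
      At bay: go left to reed.
        reed is a leaf — visit reed.
      At bay: go right to fir.
        fir is a leaf — visit fir.
    At rye: no right child.
  At lily: go right to yew.
    Visit yew.
    At yew: no left child.
    At yew: go right to ash.
      Visit ash.
      At ash: no left child.
      At ash: go right to teak.
        teak is a leaf — visit teak.
Full pre-order sequence: daisy, mint, kale, aster, rose, lily, rye, bay, reed, fir, yew, ash, teak.

7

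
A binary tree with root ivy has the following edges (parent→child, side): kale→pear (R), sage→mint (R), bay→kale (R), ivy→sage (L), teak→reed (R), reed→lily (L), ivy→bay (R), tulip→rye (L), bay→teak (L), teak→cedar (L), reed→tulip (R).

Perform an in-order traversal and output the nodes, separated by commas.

sage, mint, ivy, cedar, teak, lily, reed, rye, tulip, bay, kale, pear

In-order visits the left subtree, then the node, then the right subtree.
At ivy: go left to sage.
  At sage: no left child.
  Visit sage.
  At sage: go right to mint.
    mint is a leaf — visit mint.
Visit ivy.
At ivy: go right to bay.
  At bay: go left to teak.
    At teak: go left to cedar.
      cedar is a leaf — visit cedar.
    Visit teak.
    At teak: go right to reed.
      At reed: go left to lily.
        lily is a leaf — visit lily.
      Visit reed.
      At reed: go right to tulip.
        At tulip: go left to rye.
          rye is a leaf — visit rye.
        Visit tulip.
        At tulip: no right child.
  Visit bay.
  At bay: go right to kale.
    At kale: no left child.
    Visit kale.
    At kale: go right to pear.
      pear is a leaf — visit pear.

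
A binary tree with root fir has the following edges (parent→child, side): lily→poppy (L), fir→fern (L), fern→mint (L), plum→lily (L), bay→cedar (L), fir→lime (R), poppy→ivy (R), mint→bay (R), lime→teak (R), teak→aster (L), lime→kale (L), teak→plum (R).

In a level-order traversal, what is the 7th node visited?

bay

Level-order visits nodes level by level from the root, left to right within each level.
Level 0: fir
Level 1: fern, lime
Level 2: mint, kale, teak
Level 3: bay, aster, plum
Level 4: cedar, lily
Level 5: poppy
Level 6: ivy
Full level-order sequence: fir, fern, lime, mint, kale, teak, bay, aster, plum, cedar, lily, poppy, ivy.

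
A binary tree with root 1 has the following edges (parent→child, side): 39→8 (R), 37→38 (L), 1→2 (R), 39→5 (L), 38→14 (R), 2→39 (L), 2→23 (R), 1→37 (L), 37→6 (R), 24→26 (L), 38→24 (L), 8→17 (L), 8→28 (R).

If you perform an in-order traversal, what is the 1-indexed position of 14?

In-order visits the left subtree, then the node, then the right subtree.
At 1: go left to 37.
  At 37: go left to 38.
    At 38: go left to 24.
      At 24: go left to 26.
        26 is a leaf — visit 26.
      Visit 24.
      At 24: no right child.
    Visit 38.
    At 38: go right to 14.
      14 is a leaf — visit 14.
  Visit 37.
  At 37: go right to 6.
    6 is a leaf — visit 6.
Visit 1.
At 1: go right to 2.
  At 2: go left to 39.
    At 39: go left to 5.
      5 is a leaf — visit 5.
    Visit 39.
    At 39: go right to 8.
      At 8: go left to 17.
        17 is a leaf — visit 17.
      Visit 8.
      At 8: go right to 28.
        28 is a leaf — visit 28.
  Visit 2.
  At 2: go right to 23.
    23 is a leaf — visit 23.
Full in-order sequence: 26, 24, 38, 14, 37, 6, 1, 5, 39, 17, 8, 28, 2, 23.

4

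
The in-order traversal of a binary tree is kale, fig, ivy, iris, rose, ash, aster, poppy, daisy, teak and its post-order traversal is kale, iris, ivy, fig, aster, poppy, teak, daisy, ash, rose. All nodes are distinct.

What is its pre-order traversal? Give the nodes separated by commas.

rose, fig, kale, ivy, iris, ash, daisy, poppy, aster, teak

The last element of post-order is the root; it splits in-order into left and right subtrees.
Root rose: left subtree has 4 nodes {kale, fig, ivy, iris}, right has 5 {ash, aster, poppy, daisy, teak}.
  Root fig: left subtree has 1 node {kale}, right has 2 {ivy, iris}.
    Root ivy: left subtree has 0 nodes { }, right has 1 {iris}.
  Root ash: left subtree has 0 nodes { }, right has 4 {aster, poppy, daisy, teak}.
    Root daisy: left subtree has 2 nodes {aster, poppy}, right has 1 {teak}.
      Root poppy: left subtree has 1 node {aster}, right has 0 { }.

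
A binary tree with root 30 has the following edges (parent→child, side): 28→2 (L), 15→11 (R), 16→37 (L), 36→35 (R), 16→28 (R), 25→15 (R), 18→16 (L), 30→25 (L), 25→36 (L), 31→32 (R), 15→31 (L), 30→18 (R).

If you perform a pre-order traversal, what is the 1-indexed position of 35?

Pre-order visits the node, then its left subtree, then its right subtree.
Visit 30.
At 30: go left to 25.
  Visit 25.
  At 25: go left to 36.
    Visit 36.
    At 36: no left child.
    At 36: go right to 35.
      35 is a leaf — visit 35.
  At 25: go right to 15.
    Visit 15.
    At 15: go left to 31.
      Visit 31.
      At 31: no left child.
      At 31: go right to 32.
        32 is a leaf — visit 32.
    At 15: go right to 11.
      11 is a leaf — visit 11.
At 30: go right to 18.
  Visit 18.
  At 18: go left to 16.
    Visit 16.
    At 16: go left to 37.
      37 is a leaf — visit 37.
    At 16: go right to 28.
      Visit 28.
      At 28: go left to 2.
        2 is a leaf — visit 2.
      At 28: no right child.
  At 18: no right child.
Full pre-order sequence: 30, 25, 36, 35, 15, 31, 32, 11, 18, 16, 37, 28, 2.

4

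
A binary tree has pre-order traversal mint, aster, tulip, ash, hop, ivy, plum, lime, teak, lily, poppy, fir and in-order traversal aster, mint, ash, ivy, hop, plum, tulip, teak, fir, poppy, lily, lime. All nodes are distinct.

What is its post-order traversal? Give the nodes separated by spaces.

aster ivy plum hop ash fir poppy lily teak lime tulip mint

The first element of pre-order is the root; it splits in-order into left and right subtrees.
Root mint: left subtree has 1 node {aster}, right has 10 {ash, ivy, hop, plum, tulip, teak, fir, poppy, lily, lime}.
  Root tulip: left subtree has 4 nodes {ash, ivy, hop, plum}, right has 5 {teak, fir, poppy, lily, lime}.
    Root ash: left subtree has 0 nodes { }, right has 3 {ivy, hop, plum}.
      Root hop: left subtree has 1 node {ivy}, right has 1 {plum}.
    Root lime: left subtree has 4 nodes {teak, fir, poppy, lily}, right has 0 { }.
      Root teak: left subtree has 0 nodes { }, right has 3 {fir, poppy, lily}.
        Root lily: left subtree has 2 nodes {fir, poppy}, right has 0 { }.
          Root poppy: left subtree has 1 node {fir}, right has 0 { }.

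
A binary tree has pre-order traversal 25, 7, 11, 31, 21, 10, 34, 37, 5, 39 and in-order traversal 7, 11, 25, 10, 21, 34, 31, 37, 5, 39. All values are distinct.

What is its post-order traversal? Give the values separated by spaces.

The first element of pre-order is the root; it splits in-order into left and right subtrees.
Root 25: left subtree has 2 nodes {7, 11}, right has 7 {10, 21, 34, 31, 37, 5, 39}.
  Root 7: left subtree has 0 nodes { }, right has 1 {11}.
  Root 31: left subtree has 3 nodes {10, 21, 34}, right has 3 {37, 5, 39}.
    Root 21: left subtree has 1 node {10}, right has 1 {34}.
    Root 37: left subtree has 0 nodes { }, right has 2 {5, 39}.
      Root 5: left subtree has 0 nodes { }, right has 1 {39}.

11 7 10 34 21 39 5 37 31 25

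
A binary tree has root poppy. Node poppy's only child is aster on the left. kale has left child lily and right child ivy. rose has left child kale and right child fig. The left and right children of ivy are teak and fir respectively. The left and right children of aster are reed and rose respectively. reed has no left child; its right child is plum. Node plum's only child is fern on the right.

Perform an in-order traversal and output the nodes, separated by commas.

reed, plum, fern, aster, lily, kale, teak, ivy, fir, rose, fig, poppy

In-order visits the left subtree, then the node, then the right subtree.
At poppy: go left to aster.
  At aster: go left to reed.
    At reed: no left child.
    Visit reed.
    At reed: go right to plum.
      At plum: no left child.
      Visit plum.
      At plum: go right to fern.
        fern is a leaf — visit fern.
  Visit aster.
  At aster: go right to rose.
    At rose: go left to kale.
      At kale: go left to lily.
        lily is a leaf — visit lily.
      Visit kale.
      At kale: go right to ivy.
        At ivy: go left to teak.
          teak is a leaf — visit teak.
        Visit ivy.
        At ivy: go right to fir.
          fir is a leaf — visit fir.
    Visit rose.
    At rose: go right to fig.
      fig is a leaf — visit fig.
Visit poppy.
At poppy: no right child.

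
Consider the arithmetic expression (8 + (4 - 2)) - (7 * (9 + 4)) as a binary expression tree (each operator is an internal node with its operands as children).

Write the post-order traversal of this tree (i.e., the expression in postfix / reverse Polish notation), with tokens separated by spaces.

Post-order on an expression tree gives postfix notation: for each operator, emit left operand, right operand, then the operator.

8 4 2 - + 7 9 4 + * -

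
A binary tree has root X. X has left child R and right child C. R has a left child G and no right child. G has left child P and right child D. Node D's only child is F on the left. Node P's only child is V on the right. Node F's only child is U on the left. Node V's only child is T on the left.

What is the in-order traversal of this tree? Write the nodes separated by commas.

P, T, V, G, U, F, D, R, X, C

In-order visits the left subtree, then the node, then the right subtree.
At X: go left to R.
  At R: go left to G.
    At G: go left to P.
      At P: no left child.
      Visit P.
      At P: go right to V.
        At V: go left to T.
          T is a leaf — visit T.
        Visit V.
        At V: no right child.
    Visit G.
    At G: go right to D.
      At D: go left to F.
        At F: go left to U.
          U is a leaf — visit U.
        Visit F.
        At F: no right child.
      Visit D.
      At D: no right child.
  Visit R.
  At R: no right child.
Visit X.
At X: go right to C.
  C is a leaf — visit C.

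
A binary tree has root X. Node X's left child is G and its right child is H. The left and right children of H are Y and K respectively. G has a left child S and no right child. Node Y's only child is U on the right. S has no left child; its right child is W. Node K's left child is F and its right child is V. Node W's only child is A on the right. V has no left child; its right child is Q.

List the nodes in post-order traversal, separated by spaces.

A W S G U Y F Q V K H X

Post-order visits the left subtree, then the right subtree, then the node.
At X: go left to G.
  At G: go left to S.
    At S: no left child.
    At S: go right to W.
      At W: no left child.
      At W: go right to A.
        A is a leaf — visit A.
      Visit W.
    Visit S.
  At G: no right child.
  Visit G.
At X: go right to H.
  At H: go left to Y.
    At Y: no left child.
    At Y: go right to U.
      U is a leaf — visit U.
    Visit Y.
  At H: go right to K.
    At K: go left to F.
      F is a leaf — visit F.
    At K: go right to V.
      At V: no left child.
      At V: go right to Q.
        Q is a leaf — visit Q.
      Visit V.
    Visit K.
  Visit H.
Visit X.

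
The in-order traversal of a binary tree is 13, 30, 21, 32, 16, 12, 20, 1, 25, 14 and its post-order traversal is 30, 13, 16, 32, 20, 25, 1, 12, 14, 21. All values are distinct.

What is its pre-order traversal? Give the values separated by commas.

The last element of post-order is the root; it splits in-order into left and right subtrees.
Root 21: left subtree has 2 nodes {13, 30}, right has 7 {32, 16, 12, 20, 1, 25, 14}.
  Root 13: left subtree has 0 nodes { }, right has 1 {30}.
  Root 14: left subtree has 6 nodes {32, 16, 12, 20, 1, 25}, right has 0 { }.
    Root 12: left subtree has 2 nodes {32, 16}, right has 3 {20, 1, 25}.
      Root 32: left subtree has 0 nodes { }, right has 1 {16}.
      Root 1: left subtree has 1 node {20}, right has 1 {25}.

21, 13, 30, 14, 12, 32, 16, 1, 20, 25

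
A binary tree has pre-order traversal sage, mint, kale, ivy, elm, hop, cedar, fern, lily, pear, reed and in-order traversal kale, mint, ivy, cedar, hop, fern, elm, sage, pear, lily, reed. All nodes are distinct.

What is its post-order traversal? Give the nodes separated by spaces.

The first element of pre-order is the root; it splits in-order into left and right subtrees.
Root sage: left subtree has 7 nodes {kale, mint, ivy, cedar, hop, fern, elm}, right has 3 {pear, lily, reed}.
  Root mint: left subtree has 1 node {kale}, right has 5 {ivy, cedar, hop, fern, elm}.
    Root ivy: left subtree has 0 nodes { }, right has 4 {cedar, hop, fern, elm}.
      Root elm: left subtree has 3 nodes {cedar, hop, fern}, right has 0 { }.
        Root hop: left subtree has 1 node {cedar}, right has 1 {fern}.
  Root lily: left subtree has 1 node {pear}, right has 1 {reed}.

kale cedar fern hop elm ivy mint pear reed lily sage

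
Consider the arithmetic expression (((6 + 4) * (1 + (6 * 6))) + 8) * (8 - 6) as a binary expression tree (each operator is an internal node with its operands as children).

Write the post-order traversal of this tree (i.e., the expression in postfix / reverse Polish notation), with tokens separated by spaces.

6 4 + 1 6 6 * + * 8 + 8 6 - *

Post-order on an expression tree gives postfix notation: for each operator, emit left operand, right operand, then the operator.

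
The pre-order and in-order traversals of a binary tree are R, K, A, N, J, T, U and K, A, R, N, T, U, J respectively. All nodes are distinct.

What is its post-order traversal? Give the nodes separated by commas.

The first element of pre-order is the root; it splits in-order into left and right subtrees.
Root R: left subtree has 2 nodes {K, A}, right has 4 {N, T, U, J}.
  Root K: left subtree has 0 nodes { }, right has 1 {A}.
  Root N: left subtree has 0 nodes { }, right has 3 {T, U, J}.
    Root J: left subtree has 2 nodes {T, U}, right has 0 { }.
      Root T: left subtree has 0 nodes { }, right has 1 {U}.

A, K, U, T, J, N, R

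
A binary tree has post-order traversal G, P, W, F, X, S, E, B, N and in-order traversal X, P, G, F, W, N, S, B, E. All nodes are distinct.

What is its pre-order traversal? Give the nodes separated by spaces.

N X F P G W B S E

The last element of post-order is the root; it splits in-order into left and right subtrees.
Root N: left subtree has 5 nodes {X, P, G, F, W}, right has 3 {S, B, E}.
  Root X: left subtree has 0 nodes { }, right has 4 {P, G, F, W}.
    Root F: left subtree has 2 nodes {P, G}, right has 1 {W}.
      Root P: left subtree has 0 nodes { }, right has 1 {G}.
  Root B: left subtree has 1 node {S}, right has 1 {E}.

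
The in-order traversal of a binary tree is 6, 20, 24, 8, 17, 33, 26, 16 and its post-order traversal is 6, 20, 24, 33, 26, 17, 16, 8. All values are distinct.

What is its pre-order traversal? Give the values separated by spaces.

8 24 20 6 16 17 26 33

The last element of post-order is the root; it splits in-order into left and right subtrees.
Root 8: left subtree has 3 nodes {6, 20, 24}, right has 4 {17, 33, 26, 16}.
  Root 24: left subtree has 2 nodes {6, 20}, right has 0 { }.
    Root 20: left subtree has 1 node {6}, right has 0 { }.
  Root 16: left subtree has 3 nodes {17, 33, 26}, right has 0 { }.
    Root 17: left subtree has 0 nodes { }, right has 2 {33, 26}.
      Root 26: left subtree has 1 node {33}, right has 0 { }.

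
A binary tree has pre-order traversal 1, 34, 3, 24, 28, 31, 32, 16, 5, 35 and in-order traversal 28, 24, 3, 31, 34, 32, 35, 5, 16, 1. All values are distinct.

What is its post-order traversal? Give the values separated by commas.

The first element of pre-order is the root; it splits in-order into left and right subtrees.
Root 1: left subtree has 9 nodes {28, 24, 3, 31, 34, 32, 35, 5, 16}, right has 0 { }.
  Root 34: left subtree has 4 nodes {28, 24, 3, 31}, right has 4 {32, 35, 5, 16}.
    Root 3: left subtree has 2 nodes {28, 24}, right has 1 {31}.
      Root 24: left subtree has 1 node {28}, right has 0 { }.
    Root 32: left subtree has 0 nodes { }, right has 3 {35, 5, 16}.
      Root 16: left subtree has 2 nodes {35, 5}, right has 0 { }.
        Root 5: left subtree has 1 node {35}, right has 0 { }.

28, 24, 31, 3, 35, 5, 16, 32, 34, 1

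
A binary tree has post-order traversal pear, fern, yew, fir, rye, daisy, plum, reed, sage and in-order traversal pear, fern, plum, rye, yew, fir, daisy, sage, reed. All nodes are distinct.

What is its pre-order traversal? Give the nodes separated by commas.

sage, plum, fern, pear, daisy, rye, fir, yew, reed

The last element of post-order is the root; it splits in-order into left and right subtrees.
Root sage: left subtree has 7 nodes {pear, fern, plum, rye, yew, fir, daisy}, right has 1 {reed}.
  Root plum: left subtree has 2 nodes {pear, fern}, right has 4 {rye, yew, fir, daisy}.
    Root fern: left subtree has 1 node {pear}, right has 0 { }.
    Root daisy: left subtree has 3 nodes {rye, yew, fir}, right has 0 { }.
      Root rye: left subtree has 0 nodes { }, right has 2 {yew, fir}.
        Root fir: left subtree has 1 node {yew}, right has 0 { }.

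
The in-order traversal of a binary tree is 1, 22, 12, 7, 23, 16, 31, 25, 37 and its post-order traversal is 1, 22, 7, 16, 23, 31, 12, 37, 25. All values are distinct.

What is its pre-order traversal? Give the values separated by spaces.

25 12 22 1 31 23 7 16 37

The last element of post-order is the root; it splits in-order into left and right subtrees.
Root 25: left subtree has 7 nodes {1, 22, 12, 7, 23, 16, 31}, right has 1 {37}.
  Root 12: left subtree has 2 nodes {1, 22}, right has 4 {7, 23, 16, 31}.
    Root 22: left subtree has 1 node {1}, right has 0 { }.
    Root 31: left subtree has 3 nodes {7, 23, 16}, right has 0 { }.
      Root 23: left subtree has 1 node {7}, right has 1 {16}.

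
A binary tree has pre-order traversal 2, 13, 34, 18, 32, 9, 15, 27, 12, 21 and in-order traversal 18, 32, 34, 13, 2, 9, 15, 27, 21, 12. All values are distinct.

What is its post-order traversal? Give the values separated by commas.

32, 18, 34, 13, 21, 12, 27, 15, 9, 2

The first element of pre-order is the root; it splits in-order into left and right subtrees.
Root 2: left subtree has 4 nodes {18, 32, 34, 13}, right has 5 {9, 15, 27, 21, 12}.
  Root 13: left subtree has 3 nodes {18, 32, 34}, right has 0 { }.
    Root 34: left subtree has 2 nodes {18, 32}, right has 0 { }.
      Root 18: left subtree has 0 nodes { }, right has 1 {32}.
  Root 9: left subtree has 0 nodes { }, right has 4 {15, 27, 21, 12}.
    Root 15: left subtree has 0 nodes { }, right has 3 {27, 21, 12}.
      Root 27: left subtree has 0 nodes { }, right has 2 {21, 12}.
        Root 12: left subtree has 1 node {21}, right has 0 { }.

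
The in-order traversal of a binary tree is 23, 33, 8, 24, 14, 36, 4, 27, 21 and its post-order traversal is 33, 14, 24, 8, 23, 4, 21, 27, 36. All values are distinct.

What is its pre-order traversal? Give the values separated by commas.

The last element of post-order is the root; it splits in-order into left and right subtrees.
Root 36: left subtree has 5 nodes {23, 33, 8, 24, 14}, right has 3 {4, 27, 21}.
  Root 23: left subtree has 0 nodes { }, right has 4 {33, 8, 24, 14}.
    Root 8: left subtree has 1 node {33}, right has 2 {24, 14}.
      Root 24: left subtree has 0 nodes { }, right has 1 {14}.
  Root 27: left subtree has 1 node {4}, right has 1 {21}.

36, 23, 8, 33, 24, 14, 27, 4, 21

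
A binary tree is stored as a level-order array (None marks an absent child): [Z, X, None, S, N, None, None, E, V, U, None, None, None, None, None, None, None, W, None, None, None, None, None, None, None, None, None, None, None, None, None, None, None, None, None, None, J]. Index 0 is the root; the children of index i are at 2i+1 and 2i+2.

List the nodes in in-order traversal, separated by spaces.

E S W J V X U N Z

In-order visits the left subtree, then the node, then the right subtree.
At Z: go left to X.
  At X: go left to S.
    At S: go left to E.
      E is a leaf — visit E.
    Visit S.
    At S: go right to V.
      At V: go left to W.
        At W: no left child.
        Visit W.
        At W: go right to J.
          J is a leaf — visit J.
      Visit V.
      At V: no right child.
  Visit X.
  At X: go right to N.
    At N: go left to U.
      U is a leaf — visit U.
    Visit N.
    At N: no right child.
Visit Z.
At Z: no right child.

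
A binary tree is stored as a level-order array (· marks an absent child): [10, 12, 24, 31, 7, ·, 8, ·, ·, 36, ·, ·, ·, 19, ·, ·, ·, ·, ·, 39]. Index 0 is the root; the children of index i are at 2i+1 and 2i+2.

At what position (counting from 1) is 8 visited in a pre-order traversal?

Pre-order visits the node, then its left subtree, then its right subtree.
Visit 10.
At 10: go left to 12.
  Visit 12.
  At 12: go left to 31.
    31 is a leaf — visit 31.
  At 12: go right to 7.
    Visit 7.
    At 7: go left to 36.
      Visit 36.
      At 36: go left to 39.
        39 is a leaf — visit 39.
      At 36: no right child.
    At 7: no right child.
At 10: go right to 24.
  Visit 24.
  At 24: no left child.
  At 24: go right to 8.
    Visit 8.
    At 8: go left to 19.
      19 is a leaf — visit 19.
    At 8: no right child.
Full pre-order sequence: 10, 12, 31, 7, 36, 39, 24, 8, 19.

8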